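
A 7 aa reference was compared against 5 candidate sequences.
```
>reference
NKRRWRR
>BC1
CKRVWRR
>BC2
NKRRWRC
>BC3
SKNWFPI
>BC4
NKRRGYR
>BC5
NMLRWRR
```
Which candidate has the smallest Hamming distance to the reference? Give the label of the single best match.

BC1 differs at 2 residues; BC2 differs at 1 residue; BC3 differs at 6 residues; BC4 differs at 2 residues; BC5 differs at 2 residues. The closest is BC2.

BC2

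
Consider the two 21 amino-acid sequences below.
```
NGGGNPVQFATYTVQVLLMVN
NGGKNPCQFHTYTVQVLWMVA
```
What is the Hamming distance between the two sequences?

Mismatches (1-based): position 4: G→K; position 7: V→C; position 10: A→H; position 18: L→W; position 21: N→A.

5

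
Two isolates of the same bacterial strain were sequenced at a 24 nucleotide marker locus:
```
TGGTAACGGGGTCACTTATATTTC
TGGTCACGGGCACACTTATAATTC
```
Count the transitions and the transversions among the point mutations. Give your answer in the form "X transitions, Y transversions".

0 transitions, 4 transversions

Mismatches (1-based):
base 5: A→C (purine→pyrimidine, transversion)
base 11: G→C (purine→pyrimidine, transversion)
base 12: T→A (pyrimidine→purine, transversion)
base 21: T→A (pyrimidine→purine, transversion)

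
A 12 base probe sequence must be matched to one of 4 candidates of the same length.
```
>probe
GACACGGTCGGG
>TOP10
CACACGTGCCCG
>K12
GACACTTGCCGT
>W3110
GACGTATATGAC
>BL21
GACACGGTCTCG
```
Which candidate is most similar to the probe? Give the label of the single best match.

Hamming distances to probe — TOP10: 5; K12: 5; W3110: 8; BL21: 2.
Smallest is BL21 with 2 mismatches.

BL21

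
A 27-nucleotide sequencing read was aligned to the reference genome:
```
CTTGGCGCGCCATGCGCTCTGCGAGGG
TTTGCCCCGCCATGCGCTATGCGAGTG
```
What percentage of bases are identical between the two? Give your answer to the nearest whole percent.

81%

Mismatches at positions 1, 5, 7, 19, 26 (1-based): 5 of 27.
Identical positions: 22/27 = 81.48% → 81%.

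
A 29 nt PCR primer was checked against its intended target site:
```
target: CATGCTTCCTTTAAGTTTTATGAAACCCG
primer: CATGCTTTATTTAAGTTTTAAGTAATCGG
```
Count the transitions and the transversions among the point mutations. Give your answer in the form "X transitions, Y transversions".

Transitions (purine↔purine or pyrimidine↔pyrimidine): 8 C→T, 26 C→T.
Transversions (purine↔pyrimidine): 9 C→A, 21 T→A, 23 A→T, 28 C→G.

2 transitions, 4 transversions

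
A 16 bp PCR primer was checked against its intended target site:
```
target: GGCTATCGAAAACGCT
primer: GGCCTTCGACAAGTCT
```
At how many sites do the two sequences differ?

5

The sequences differ at sites 4, 5, 10, 13, 14 (1-based) — 5 in total.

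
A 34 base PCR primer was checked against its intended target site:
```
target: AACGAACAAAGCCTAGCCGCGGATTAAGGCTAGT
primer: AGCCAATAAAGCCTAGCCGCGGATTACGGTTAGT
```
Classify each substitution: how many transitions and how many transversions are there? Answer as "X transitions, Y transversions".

3 transitions, 2 transversions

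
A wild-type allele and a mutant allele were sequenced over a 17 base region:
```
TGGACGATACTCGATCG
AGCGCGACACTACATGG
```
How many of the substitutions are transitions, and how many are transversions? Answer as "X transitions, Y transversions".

Mismatches (1-based):
site 1: T→A (pyrimidine→purine, transversion)
site 3: G→C (purine→pyrimidine, transversion)
site 4: A→G (purine→purine, transition)
site 8: T→C (pyrimidine→pyrimidine, transition)
site 12: C→A (pyrimidine→purine, transversion)
site 13: G→C (purine→pyrimidine, transversion)
site 16: C→G (pyrimidine→purine, transversion)

2 transitions, 5 transversions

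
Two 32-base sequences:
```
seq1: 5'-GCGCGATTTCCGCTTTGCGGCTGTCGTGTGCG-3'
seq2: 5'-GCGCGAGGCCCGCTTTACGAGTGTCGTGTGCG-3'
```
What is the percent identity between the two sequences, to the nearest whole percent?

81%

6 positions differ (7, 8, 9, 17, 20, 21), so 26 of 32 match: 26/32 = 81.25%.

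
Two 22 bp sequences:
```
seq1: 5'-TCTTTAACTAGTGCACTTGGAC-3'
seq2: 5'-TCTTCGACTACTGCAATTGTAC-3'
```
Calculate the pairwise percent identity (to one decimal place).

Mismatches at positions 5, 6, 11, 16, 20 (1-based): 5 of 22.
Identical positions: 17/22 = 77.27% → 77.3%.

77.3%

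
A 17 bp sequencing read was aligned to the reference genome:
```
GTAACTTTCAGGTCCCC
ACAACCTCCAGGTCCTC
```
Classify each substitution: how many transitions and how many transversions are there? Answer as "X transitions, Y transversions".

Transitions (purine↔purine or pyrimidine↔pyrimidine): 1 G→A, 2 T→C, 6 T→C, 8 T→C, 16 C→T.
Transversions (purine↔pyrimidine): none.

5 transitions, 0 transversions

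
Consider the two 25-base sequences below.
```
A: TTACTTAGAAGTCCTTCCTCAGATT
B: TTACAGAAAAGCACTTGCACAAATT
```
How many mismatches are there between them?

Comparing position by position, 8 sites differ: 5 (T/A), 6 (T/G), 8 (G/A), 12 (T/C), 13 (C/A), 17 (C/G), 19 (T/A), 22 (G/A).

8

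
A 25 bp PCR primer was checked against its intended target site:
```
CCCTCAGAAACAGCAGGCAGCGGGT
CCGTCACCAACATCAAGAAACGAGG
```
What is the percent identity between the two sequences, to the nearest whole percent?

64%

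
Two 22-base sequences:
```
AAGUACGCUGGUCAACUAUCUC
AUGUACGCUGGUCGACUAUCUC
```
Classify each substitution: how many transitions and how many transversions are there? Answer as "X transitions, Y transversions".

Mismatches (1-based):
position 2: A→U (purine→pyrimidine, transversion)
position 14: A→G (purine→purine, transition)

1 transition, 1 transversion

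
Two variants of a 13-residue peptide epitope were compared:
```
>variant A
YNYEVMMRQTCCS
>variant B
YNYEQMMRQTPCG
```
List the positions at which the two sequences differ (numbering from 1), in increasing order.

5, 11, 13

Scanning 1-based: 5: V/Q; 11: C/P; 13: S/G.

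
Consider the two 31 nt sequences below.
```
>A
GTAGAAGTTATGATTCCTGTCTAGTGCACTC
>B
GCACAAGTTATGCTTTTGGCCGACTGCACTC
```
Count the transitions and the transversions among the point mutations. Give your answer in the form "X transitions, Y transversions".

Mismatches (1-based):
site 2: T→C (pyrimidine→pyrimidine, transition)
site 4: G→C (purine→pyrimidine, transversion)
site 13: A→C (purine→pyrimidine, transversion)
site 16: C→T (pyrimidine→pyrimidine, transition)
site 17: C→T (pyrimidine→pyrimidine, transition)
site 18: T→G (pyrimidine→purine, transversion)
site 20: T→C (pyrimidine→pyrimidine, transition)
site 22: T→G (pyrimidine→purine, transversion)
site 24: G→C (purine→pyrimidine, transversion)

4 transitions, 5 transversions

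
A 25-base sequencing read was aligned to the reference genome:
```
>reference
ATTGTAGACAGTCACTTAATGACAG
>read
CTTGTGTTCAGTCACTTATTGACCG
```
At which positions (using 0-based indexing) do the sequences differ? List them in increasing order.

Scanning 0-based: 0: A/C; 5: A/G; 6: G/T; 7: A/T; 18: A/T; 23: A/C.

0, 5, 6, 7, 18, 23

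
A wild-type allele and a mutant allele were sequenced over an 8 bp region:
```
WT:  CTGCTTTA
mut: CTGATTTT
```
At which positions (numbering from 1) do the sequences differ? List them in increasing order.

Differences at position 4 (C→A), position 8 (A→T).

4, 8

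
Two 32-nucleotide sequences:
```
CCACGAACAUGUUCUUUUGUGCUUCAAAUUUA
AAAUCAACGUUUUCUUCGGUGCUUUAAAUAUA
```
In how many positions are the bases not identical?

10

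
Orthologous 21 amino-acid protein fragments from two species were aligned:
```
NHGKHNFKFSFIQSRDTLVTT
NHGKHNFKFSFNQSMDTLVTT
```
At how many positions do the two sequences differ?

2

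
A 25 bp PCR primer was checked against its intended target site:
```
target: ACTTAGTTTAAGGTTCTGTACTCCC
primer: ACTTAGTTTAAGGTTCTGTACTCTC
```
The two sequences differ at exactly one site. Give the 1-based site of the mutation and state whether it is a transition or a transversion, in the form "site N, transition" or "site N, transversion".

site 24, transition

Site 24 changes C→T. C is a pyrimidine and T is a pyrimidine, so this is a transition.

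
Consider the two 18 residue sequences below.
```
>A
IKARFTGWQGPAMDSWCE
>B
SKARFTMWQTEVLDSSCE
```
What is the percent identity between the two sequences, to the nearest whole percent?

Mismatches at positions 1, 7, 10, 11, 12, 13, 16 (1-based): 7 of 18.
Identical positions: 11/18 = 61.11% → 61%.

61%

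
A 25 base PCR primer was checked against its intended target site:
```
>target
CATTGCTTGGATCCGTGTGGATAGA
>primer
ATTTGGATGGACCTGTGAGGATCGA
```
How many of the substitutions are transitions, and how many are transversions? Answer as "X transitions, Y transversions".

2 transitions, 6 transversions

Transitions (purine↔purine or pyrimidine↔pyrimidine): 12 T→C, 14 C→T.
Transversions (purine↔pyrimidine): 1 C→A, 2 A→T, 6 C→G, 7 T→A, 18 T→A, 23 A→C.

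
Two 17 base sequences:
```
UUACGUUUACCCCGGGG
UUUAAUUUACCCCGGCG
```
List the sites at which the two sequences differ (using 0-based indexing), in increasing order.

Differences at site 2 (A→U), site 3 (C→A), site 4 (G→A), site 15 (G→C).

2, 3, 4, 15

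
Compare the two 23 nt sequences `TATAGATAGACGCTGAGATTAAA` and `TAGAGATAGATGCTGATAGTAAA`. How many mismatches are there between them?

4

Comparing position by position, 4 bases differ: 3 (T/G), 11 (C/T), 17 (G/T), 19 (T/G).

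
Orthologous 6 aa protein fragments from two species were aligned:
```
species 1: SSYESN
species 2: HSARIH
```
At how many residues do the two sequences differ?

5

Comparing position by position, 5 residues differ: 1 (S/H), 3 (Y/A), 4 (E/R), 5 (S/I), 6 (N/H).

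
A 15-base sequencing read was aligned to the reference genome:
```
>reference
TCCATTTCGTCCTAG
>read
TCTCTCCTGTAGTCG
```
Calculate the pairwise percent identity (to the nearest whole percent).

8 positions differ (3, 4, 6, 7, 8, 11, 12, 14), so 7 of 15 match: 7/15 = 46.67%.

47%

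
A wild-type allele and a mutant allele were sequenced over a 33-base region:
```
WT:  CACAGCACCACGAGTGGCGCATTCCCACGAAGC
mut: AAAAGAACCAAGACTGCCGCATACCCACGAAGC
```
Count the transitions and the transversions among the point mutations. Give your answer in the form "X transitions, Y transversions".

0 transitions, 7 transversions

Mismatches (1-based):
position 1: C→A (pyrimidine→purine, transversion)
position 3: C→A (pyrimidine→purine, transversion)
position 6: C→A (pyrimidine→purine, transversion)
position 11: C→A (pyrimidine→purine, transversion)
position 14: G→C (purine→pyrimidine, transversion)
position 17: G→C (purine→pyrimidine, transversion)
position 23: T→A (pyrimidine→purine, transversion)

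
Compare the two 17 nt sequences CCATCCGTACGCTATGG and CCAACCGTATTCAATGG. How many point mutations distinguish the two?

4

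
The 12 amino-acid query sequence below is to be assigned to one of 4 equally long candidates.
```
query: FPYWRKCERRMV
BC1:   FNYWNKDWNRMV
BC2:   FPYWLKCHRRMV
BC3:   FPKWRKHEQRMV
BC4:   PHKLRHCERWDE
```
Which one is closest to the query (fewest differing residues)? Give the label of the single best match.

BC2

BC1 differs at 5 residues; BC2 differs at 2 residues; BC3 differs at 3 residues; BC4 differs at 8 residues. The closest is BC2.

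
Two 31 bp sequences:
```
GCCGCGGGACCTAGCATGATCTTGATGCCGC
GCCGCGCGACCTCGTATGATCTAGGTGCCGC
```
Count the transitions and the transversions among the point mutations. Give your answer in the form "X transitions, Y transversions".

Transitions (purine↔purine or pyrimidine↔pyrimidine): 15 C→T, 25 A→G.
Transversions (purine↔pyrimidine): 7 G→C, 13 A→C, 23 T→A.

2 transitions, 3 transversions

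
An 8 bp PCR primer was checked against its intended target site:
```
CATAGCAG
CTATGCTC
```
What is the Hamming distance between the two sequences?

The sequences differ at bases 2, 3, 4, 7, 8 (1-based) — 5 in total.

5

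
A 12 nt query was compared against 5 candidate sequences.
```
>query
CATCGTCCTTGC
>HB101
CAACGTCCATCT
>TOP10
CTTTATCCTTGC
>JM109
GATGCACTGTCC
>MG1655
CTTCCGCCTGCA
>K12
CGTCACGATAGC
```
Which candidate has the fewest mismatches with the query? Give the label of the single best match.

TOP10

Hamming distances to query — HB101: 4; TOP10: 3; JM109: 7; MG1655: 6; K12: 6.
Smallest is TOP10 with 3 mismatches.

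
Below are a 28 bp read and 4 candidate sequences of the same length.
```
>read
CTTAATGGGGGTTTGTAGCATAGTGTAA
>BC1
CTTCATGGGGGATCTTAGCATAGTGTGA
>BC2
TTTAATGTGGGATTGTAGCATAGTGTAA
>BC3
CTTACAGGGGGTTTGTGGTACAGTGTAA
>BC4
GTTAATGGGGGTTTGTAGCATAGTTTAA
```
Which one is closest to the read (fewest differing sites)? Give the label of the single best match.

Hamming distances to read — BC1: 5; BC2: 3; BC3: 5; BC4: 2.
Smallest is BC4 with 2 mismatches.

BC4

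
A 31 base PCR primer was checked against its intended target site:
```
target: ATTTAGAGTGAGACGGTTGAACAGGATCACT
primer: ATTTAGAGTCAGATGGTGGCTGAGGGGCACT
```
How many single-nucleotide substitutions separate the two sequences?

8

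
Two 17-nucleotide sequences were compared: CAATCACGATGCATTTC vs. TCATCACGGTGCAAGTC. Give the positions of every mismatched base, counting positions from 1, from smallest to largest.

Scanning 1-based: 1: C/T; 2: A/C; 9: A/G; 14: T/A; 15: T/G.

1, 2, 9, 14, 15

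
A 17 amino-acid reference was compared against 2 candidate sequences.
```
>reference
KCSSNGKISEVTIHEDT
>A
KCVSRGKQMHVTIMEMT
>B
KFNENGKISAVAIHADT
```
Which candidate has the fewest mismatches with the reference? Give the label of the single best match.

B

Hamming distances to reference — A: 7; B: 6.
Smallest is B with 6 mismatches.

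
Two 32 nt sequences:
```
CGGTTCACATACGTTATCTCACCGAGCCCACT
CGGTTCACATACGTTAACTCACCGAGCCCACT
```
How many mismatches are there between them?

1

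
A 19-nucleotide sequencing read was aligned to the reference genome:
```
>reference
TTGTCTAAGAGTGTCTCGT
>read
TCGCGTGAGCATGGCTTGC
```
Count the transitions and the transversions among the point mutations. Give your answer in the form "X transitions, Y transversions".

6 transitions, 3 transversions

Mismatches (1-based):
position 2: T→C (pyrimidine→pyrimidine, transition)
position 4: T→C (pyrimidine→pyrimidine, transition)
position 5: C→G (pyrimidine→purine, transversion)
position 7: A→G (purine→purine, transition)
position 10: A→C (purine→pyrimidine, transversion)
position 11: G→A (purine→purine, transition)
position 14: T→G (pyrimidine→purine, transversion)
position 17: C→T (pyrimidine→pyrimidine, transition)
position 19: T→C (pyrimidine→pyrimidine, transition)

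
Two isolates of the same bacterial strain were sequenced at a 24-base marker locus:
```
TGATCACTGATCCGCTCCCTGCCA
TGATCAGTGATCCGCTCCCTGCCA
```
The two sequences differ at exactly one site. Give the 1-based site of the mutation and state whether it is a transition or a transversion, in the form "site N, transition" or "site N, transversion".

site 7, transversion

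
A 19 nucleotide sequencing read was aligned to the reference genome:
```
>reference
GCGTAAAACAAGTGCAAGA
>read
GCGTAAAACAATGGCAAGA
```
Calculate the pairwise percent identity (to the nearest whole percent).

89%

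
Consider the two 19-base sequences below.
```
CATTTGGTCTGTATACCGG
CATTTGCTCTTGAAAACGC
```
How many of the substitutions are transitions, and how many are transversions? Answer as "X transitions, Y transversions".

0 transitions, 6 transversions

Transitions (purine↔purine or pyrimidine↔pyrimidine): none.
Transversions (purine↔pyrimidine): 7 G→C, 11 G→T, 12 T→G, 14 T→A, 16 C→A, 19 G→C.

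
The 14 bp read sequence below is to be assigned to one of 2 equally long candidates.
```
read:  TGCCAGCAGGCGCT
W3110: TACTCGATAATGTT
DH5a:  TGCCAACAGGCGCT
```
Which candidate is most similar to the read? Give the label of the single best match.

DH5a

W3110 differs at 9 positions; DH5a differs at 1 position. The closest is DH5a.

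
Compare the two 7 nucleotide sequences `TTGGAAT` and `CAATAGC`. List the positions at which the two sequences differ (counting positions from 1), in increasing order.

1, 2, 3, 4, 6, 7

Scanning 1-based: 1: T/C; 2: T/A; 3: G/A; 4: G/T; 6: A/G; 7: T/C.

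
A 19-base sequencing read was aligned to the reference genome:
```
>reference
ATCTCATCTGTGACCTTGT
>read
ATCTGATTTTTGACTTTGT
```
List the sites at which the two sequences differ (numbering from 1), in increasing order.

5, 8, 10, 15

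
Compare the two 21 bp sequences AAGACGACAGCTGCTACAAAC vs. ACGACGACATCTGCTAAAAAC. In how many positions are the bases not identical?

Comparing position by position, 3 positions differ: 2 (A/C), 10 (G/T), 17 (C/A).

3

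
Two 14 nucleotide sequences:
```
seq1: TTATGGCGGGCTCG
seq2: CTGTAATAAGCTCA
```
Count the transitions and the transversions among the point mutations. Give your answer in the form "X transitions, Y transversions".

8 transitions, 0 transversions

Transitions (purine↔purine or pyrimidine↔pyrimidine): 1 T→C, 3 A→G, 5 G→A, 6 G→A, 7 C→T, 8 G→A, 9 G→A, 14 G→A.
Transversions (purine↔pyrimidine): none.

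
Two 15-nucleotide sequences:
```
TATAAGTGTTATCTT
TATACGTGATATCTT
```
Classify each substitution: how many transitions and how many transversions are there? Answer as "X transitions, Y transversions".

0 transitions, 2 transversions

Mismatches (1-based):
base 5: A→C (purine→pyrimidine, transversion)
base 9: T→A (pyrimidine→purine, transversion)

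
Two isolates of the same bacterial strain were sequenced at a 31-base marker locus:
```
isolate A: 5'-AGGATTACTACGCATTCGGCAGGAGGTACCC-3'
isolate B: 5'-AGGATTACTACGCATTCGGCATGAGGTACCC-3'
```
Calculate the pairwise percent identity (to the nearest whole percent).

Mismatch at position 22 (1-based): 1 of 31.
Identical positions: 30/31 = 96.77% → 97%.

97%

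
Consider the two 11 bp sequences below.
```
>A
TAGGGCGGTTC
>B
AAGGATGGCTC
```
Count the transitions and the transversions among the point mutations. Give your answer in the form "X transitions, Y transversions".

Transitions (purine↔purine or pyrimidine↔pyrimidine): 5 G→A, 6 C→T, 9 T→C.
Transversions (purine↔pyrimidine): 1 T→A.

3 transitions, 1 transversion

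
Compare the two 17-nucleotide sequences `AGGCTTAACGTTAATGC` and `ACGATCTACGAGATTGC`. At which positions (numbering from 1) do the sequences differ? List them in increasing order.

2, 4, 6, 7, 11, 12, 14

Scanning 1-based: 2: G/C; 4: C/A; 6: T/C; 7: A/T; 11: T/A; 12: T/G; 14: A/T.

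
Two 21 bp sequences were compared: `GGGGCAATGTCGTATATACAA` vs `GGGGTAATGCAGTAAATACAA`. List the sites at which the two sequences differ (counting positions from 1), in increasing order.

5, 10, 11, 15

Scanning 1-based: 5: C/T; 10: T/C; 11: C/A; 15: T/A.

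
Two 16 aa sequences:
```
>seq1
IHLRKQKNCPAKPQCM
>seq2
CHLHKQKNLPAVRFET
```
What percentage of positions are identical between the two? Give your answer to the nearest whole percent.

50%

Mismatches at positions 1, 4, 9, 12, 13, 14, 15, 16 (1-based): 8 of 16.
Identical positions: 8/16 = 50% → 50%.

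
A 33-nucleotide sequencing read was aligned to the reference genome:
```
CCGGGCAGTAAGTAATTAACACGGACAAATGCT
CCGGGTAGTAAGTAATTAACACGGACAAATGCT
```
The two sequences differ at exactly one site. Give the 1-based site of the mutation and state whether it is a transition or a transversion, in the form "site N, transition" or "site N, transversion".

Site 6 changes C→T. C is a pyrimidine and T is a pyrimidine, so this is a transition.

site 6, transition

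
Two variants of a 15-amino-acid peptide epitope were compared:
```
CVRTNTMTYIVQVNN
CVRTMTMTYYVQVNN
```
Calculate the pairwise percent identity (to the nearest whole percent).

2 positions differ (5, 10), so 13 of 15 match: 13/15 = 86.67%.

87%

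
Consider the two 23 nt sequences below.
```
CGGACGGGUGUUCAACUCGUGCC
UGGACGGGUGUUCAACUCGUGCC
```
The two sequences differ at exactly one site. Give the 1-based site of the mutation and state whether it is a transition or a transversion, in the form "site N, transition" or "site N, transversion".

site 1, transition

The sequences differ only at site 1: C→U (pyrimidine→pyrimidine), a transition.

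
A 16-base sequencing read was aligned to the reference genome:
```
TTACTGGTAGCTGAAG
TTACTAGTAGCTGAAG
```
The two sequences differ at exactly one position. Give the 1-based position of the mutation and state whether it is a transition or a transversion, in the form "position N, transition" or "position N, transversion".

The sequences differ only at position 6: G→A (purine→purine), a transition.

position 6, transition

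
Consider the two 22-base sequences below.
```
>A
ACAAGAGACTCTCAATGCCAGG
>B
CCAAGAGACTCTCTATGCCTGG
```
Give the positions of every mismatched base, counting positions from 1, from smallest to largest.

Scanning 1-based: 1: A/C; 14: A/T; 20: A/T.

1, 14, 20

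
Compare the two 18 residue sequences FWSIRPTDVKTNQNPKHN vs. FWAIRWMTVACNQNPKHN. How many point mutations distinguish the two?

Comparing position by position, 6 residues differ: 3 (S/A), 6 (P/W), 7 (T/M), 8 (D/T), 10 (K/A), 11 (T/C).

6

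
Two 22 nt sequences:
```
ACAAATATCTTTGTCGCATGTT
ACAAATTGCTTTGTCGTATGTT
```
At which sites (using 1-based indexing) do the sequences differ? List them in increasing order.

7, 8, 17

Scanning 1-based: 7: A/T; 8: T/G; 17: C/T.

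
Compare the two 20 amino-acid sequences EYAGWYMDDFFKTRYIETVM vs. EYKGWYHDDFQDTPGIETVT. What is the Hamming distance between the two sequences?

7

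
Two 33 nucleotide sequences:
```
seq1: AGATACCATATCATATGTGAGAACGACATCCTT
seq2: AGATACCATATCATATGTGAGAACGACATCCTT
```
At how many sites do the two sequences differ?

The two sequences are identical at every position.

0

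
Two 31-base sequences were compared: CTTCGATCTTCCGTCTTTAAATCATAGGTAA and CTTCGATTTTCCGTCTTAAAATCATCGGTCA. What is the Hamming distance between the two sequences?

Mismatches (1-based): position 8: C→T; position 18: T→A; position 26: A→C; position 30: A→C.

4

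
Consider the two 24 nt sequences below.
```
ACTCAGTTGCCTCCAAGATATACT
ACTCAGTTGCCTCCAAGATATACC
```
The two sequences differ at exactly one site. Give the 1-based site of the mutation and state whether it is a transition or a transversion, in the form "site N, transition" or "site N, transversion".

site 24, transition

Site 24 changes T→C. T is a pyrimidine and C is a pyrimidine, so this is a transition.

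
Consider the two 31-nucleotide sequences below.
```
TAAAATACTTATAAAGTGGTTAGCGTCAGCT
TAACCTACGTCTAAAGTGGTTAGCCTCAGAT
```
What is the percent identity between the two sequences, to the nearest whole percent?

Mismatches at positions 4, 5, 9, 11, 25, 30 (1-based): 6 of 31.
Identical positions: 25/31 = 80.65% → 81%.

81%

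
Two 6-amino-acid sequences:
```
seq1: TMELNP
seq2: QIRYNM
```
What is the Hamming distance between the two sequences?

5

Mismatches (1-based): residue 1: T→Q; residue 2: M→I; residue 3: E→R; residue 4: L→Y; residue 6: P→M.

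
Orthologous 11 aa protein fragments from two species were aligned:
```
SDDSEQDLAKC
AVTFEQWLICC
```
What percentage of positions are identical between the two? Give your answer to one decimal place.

7 positions differ (1, 2, 3, 4, 7, 9, 10), so 4 of 11 match: 4/11 = 36.36%.

36.4%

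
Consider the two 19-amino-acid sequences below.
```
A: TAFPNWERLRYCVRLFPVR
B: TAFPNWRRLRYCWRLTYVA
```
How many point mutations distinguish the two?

5

The sequences differ at positions 7, 13, 16, 17, 19 (1-based) — 5 in total.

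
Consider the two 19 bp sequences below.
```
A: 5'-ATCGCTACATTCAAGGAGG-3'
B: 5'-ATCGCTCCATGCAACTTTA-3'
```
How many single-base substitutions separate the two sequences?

The sequences differ at bases 7, 11, 15, 16, 17, 18, 19 (1-based) — 7 in total.

7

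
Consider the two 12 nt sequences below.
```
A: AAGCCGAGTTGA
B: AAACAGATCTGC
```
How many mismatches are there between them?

Mismatches (1-based): site 3: G→A; site 5: C→A; site 8: G→T; site 9: T→C; site 12: A→C.

5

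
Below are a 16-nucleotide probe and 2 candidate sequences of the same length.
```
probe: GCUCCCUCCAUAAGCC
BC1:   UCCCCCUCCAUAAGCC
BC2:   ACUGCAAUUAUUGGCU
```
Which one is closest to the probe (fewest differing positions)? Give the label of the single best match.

BC1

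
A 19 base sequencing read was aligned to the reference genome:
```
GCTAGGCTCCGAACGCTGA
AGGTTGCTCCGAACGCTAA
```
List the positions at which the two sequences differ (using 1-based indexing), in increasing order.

1, 2, 3, 4, 5, 18

Scanning 1-based: 1: G/A; 2: C/G; 3: T/G; 4: A/T; 5: G/T; 18: G/A.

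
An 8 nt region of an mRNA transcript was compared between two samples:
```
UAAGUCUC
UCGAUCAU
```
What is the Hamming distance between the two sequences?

Mismatches (1-based): site 2: A→C; site 3: A→G; site 4: G→A; site 7: U→A; site 8: C→U.

5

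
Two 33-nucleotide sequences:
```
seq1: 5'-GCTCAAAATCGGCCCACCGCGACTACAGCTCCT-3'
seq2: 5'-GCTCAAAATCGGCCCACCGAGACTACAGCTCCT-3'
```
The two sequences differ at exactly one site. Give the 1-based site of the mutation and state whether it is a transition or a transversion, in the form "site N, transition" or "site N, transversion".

The sequences differ only at site 20: C→A (pyrimidine→purine), a transversion.

site 20, transversion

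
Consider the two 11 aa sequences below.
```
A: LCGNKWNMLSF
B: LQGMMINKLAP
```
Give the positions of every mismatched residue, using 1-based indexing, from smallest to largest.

Scanning 1-based: 2: C/Q; 4: N/M; 5: K/M; 6: W/I; 8: M/K; 10: S/A; 11: F/P.

2, 4, 5, 6, 8, 10, 11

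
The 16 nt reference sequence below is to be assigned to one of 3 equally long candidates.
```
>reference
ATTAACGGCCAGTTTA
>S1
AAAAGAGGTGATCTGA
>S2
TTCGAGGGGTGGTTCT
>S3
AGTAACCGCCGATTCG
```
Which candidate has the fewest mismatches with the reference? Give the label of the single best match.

Hamming distances to reference — S1: 9; S2: 9; S3: 6.
Smallest is S3 with 6 mismatches.

S3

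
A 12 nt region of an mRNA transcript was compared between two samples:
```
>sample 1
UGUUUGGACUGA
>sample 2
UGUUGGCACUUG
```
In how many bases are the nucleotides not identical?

4

The sequences differ at bases 5, 7, 11, 12 (1-based) — 4 in total.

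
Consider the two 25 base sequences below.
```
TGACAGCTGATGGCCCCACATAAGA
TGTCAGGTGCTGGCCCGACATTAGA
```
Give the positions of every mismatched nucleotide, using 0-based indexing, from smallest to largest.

Differences at position 2 (A→T), position 6 (C→G), position 9 (A→C), position 16 (C→G), position 21 (A→T).

2, 6, 9, 16, 21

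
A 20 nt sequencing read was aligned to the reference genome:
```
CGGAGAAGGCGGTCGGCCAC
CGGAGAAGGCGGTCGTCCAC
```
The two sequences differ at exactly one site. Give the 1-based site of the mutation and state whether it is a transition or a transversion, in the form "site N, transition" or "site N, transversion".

site 16, transversion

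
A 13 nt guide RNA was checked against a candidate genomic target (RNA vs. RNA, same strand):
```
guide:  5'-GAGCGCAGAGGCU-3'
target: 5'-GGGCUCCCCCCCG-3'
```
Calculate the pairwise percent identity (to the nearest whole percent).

38%

Mismatches at positions 2, 5, 7, 8, 9, 10, 11, 13 (1-based): 8 of 13.
Identical positions: 5/13 = 38.46% → 38%.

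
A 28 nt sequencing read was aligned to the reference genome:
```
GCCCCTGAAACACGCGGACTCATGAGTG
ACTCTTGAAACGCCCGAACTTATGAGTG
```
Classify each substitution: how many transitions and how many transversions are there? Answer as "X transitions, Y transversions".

6 transitions, 1 transversion

Transitions (purine↔purine or pyrimidine↔pyrimidine): 1 G→A, 3 C→T, 5 C→T, 12 A→G, 17 G→A, 21 C→T.
Transversions (purine↔pyrimidine): 14 G→C.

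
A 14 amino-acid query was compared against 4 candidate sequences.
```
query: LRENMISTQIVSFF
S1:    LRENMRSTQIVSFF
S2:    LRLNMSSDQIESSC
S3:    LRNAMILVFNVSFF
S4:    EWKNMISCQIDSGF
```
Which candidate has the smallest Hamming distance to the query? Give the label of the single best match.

S1 differs at 1 position; S2 differs at 6 positions; S3 differs at 6 positions; S4 differs at 6 positions. The closest is S1.

S1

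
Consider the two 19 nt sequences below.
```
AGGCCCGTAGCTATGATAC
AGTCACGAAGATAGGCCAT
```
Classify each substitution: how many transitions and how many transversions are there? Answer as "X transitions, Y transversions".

Mismatches (1-based):
base 3: G→T (purine→pyrimidine, transversion)
base 5: C→A (pyrimidine→purine, transversion)
base 8: T→A (pyrimidine→purine, transversion)
base 11: C→A (pyrimidine→purine, transversion)
base 14: T→G (pyrimidine→purine, transversion)
base 16: A→C (purine→pyrimidine, transversion)
base 17: T→C (pyrimidine→pyrimidine, transition)
base 19: C→T (pyrimidine→pyrimidine, transition)

2 transitions, 6 transversions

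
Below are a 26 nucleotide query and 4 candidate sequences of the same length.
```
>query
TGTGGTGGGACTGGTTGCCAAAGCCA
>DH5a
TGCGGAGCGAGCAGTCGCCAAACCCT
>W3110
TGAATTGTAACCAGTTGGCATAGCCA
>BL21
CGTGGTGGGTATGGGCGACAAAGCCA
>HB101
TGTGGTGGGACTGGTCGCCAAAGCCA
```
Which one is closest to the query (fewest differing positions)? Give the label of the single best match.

HB101

Hamming distances to query — DH5a: 9; W3110: 9; BL21: 6; HB101: 1.
Smallest is HB101 with 1 mismatch.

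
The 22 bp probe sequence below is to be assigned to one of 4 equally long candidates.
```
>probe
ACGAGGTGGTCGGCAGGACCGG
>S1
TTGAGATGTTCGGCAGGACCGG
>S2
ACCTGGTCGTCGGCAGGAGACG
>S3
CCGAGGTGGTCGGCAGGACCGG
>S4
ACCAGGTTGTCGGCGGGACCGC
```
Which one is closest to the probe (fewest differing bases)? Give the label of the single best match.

S3

Hamming distances to probe — S1: 4; S2: 6; S3: 1; S4: 4.
Smallest is S3 with 1 mismatch.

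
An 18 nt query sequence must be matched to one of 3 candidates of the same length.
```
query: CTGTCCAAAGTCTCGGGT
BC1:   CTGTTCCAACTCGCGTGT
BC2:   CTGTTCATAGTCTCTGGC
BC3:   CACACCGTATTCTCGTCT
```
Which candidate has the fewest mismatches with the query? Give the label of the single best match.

BC2

BC1 differs at 5 sites; BC2 differs at 4 sites; BC3 differs at 8 sites. The closest is BC2.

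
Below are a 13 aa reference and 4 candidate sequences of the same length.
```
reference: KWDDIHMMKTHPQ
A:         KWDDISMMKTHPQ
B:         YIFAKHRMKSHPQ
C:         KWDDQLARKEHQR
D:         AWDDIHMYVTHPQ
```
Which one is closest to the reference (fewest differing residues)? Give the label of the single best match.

A differs at 1 residue; B differs at 7 residues; C differs at 7 residues; D differs at 3 residues. The closest is A.

A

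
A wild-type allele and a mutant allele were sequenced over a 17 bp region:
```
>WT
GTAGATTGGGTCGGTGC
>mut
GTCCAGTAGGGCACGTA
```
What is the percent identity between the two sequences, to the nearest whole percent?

10 positions differ (3, 4, 6, 8, 11, 13, 14, 15, 16, 17), so 7 of 17 match: 7/17 = 41.18%.

41%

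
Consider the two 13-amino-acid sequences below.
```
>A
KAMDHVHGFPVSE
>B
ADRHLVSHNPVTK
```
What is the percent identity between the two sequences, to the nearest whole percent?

10 positions differ (1, 2, 3, 4, 5, 7, 8, 9, 12, 13), so 3 of 13 match: 3/13 = 23.08%.

23%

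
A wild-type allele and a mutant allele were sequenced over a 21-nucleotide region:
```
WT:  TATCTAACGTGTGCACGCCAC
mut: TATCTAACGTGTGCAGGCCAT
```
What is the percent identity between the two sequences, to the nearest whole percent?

90%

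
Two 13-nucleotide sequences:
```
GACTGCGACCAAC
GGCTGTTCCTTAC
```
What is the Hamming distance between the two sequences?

6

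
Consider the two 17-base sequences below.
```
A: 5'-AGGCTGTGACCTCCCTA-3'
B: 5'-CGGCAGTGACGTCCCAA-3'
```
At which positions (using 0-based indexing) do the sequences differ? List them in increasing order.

0, 4, 10, 15

Scanning 0-based: 0: A/C; 4: T/A; 10: C/G; 15: T/A.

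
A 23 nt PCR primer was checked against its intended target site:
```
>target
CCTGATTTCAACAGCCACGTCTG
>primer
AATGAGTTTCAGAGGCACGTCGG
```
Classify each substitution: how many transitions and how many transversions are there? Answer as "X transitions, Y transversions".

Transitions (purine↔purine or pyrimidine↔pyrimidine): 9 C→T.
Transversions (purine↔pyrimidine): 1 C→A, 2 C→A, 6 T→G, 10 A→C, 12 C→G, 15 C→G, 22 T→G.

1 transition, 7 transversions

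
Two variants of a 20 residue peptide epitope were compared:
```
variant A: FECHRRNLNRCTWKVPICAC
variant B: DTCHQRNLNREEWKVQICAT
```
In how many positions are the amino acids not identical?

7

The sequences differ at positions 1, 2, 5, 11, 12, 16, 20 (1-based) — 7 in total.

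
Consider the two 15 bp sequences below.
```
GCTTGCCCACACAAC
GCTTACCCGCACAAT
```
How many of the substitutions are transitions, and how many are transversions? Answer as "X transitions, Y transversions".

Transitions (purine↔purine or pyrimidine↔pyrimidine): 5 G→A, 9 A→G, 15 C→T.
Transversions (purine↔pyrimidine): none.

3 transitions, 0 transversions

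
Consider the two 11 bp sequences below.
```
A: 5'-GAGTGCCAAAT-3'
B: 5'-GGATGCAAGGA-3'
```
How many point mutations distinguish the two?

6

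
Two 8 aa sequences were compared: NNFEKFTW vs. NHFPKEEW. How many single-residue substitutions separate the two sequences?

Comparing position by position, 4 residues differ: 2 (N/H), 4 (E/P), 6 (F/E), 7 (T/E).

4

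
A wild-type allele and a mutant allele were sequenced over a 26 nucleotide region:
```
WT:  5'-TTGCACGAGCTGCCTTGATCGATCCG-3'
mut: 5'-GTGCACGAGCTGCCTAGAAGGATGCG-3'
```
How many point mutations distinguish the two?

Mismatches (1-based): base 1: T→G; base 16: T→A; base 19: T→A; base 20: C→G; base 24: C→G.

5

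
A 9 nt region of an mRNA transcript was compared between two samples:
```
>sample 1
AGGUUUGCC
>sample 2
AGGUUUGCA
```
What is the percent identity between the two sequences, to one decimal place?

88.9%

Mismatch at position 9 (1-based): 1 of 9.
Identical positions: 8/9 = 88.89% → 88.9%.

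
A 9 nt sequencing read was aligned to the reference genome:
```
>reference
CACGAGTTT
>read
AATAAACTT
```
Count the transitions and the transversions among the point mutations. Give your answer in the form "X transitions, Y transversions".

4 transitions, 1 transversion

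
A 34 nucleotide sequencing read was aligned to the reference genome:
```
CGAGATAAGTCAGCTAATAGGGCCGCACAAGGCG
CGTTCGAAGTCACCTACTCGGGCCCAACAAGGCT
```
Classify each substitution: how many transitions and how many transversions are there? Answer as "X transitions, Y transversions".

0 transitions, 10 transversions

Mismatches (1-based):
position 3: A→T (purine→pyrimidine, transversion)
position 4: G→T (purine→pyrimidine, transversion)
position 5: A→C (purine→pyrimidine, transversion)
position 6: T→G (pyrimidine→purine, transversion)
position 13: G→C (purine→pyrimidine, transversion)
position 17: A→C (purine→pyrimidine, transversion)
position 19: A→C (purine→pyrimidine, transversion)
position 25: G→C (purine→pyrimidine, transversion)
position 26: C→A (pyrimidine→purine, transversion)
position 34: G→T (purine→pyrimidine, transversion)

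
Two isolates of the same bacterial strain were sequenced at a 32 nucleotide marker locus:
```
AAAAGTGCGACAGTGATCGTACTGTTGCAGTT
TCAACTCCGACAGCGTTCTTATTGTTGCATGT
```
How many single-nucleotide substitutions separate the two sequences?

Comparing position by position, 10 bases differ: 1 (A/T), 2 (A/C), 5 (G/C), 7 (G/C), 14 (T/C), 16 (A/T), 19 (G/T), 22 (C/T), 30 (G/T), 31 (T/G).

10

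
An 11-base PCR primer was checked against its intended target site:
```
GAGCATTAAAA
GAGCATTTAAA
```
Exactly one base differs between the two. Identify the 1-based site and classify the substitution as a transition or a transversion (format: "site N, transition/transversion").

Site 8 changes A→T. A is a purine and T is a pyrimidine, so this is a transversion.

site 8, transversion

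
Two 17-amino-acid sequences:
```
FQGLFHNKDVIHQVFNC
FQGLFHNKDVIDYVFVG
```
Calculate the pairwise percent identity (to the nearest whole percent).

4 positions differ (12, 13, 16, 17), so 13 of 17 match: 13/17 = 76.47%.

76%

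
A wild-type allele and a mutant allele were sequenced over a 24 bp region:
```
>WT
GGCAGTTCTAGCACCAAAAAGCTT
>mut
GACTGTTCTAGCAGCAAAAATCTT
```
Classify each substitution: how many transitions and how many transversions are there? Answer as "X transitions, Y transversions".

1 transition, 3 transversions

Transitions (purine↔purine or pyrimidine↔pyrimidine): 2 G→A.
Transversions (purine↔pyrimidine): 4 A→T, 14 C→G, 21 G→T.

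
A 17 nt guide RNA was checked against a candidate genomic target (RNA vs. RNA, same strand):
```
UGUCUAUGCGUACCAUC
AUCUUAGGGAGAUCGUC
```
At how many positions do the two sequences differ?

Comparing position by position, 10 positions differ: 1 (U/A), 2 (G/U), 3 (U/C), 4 (C/U), 7 (U/G), 9 (C/G), 10 (G/A), 11 (U/G), 13 (C/U), 15 (A/G).

10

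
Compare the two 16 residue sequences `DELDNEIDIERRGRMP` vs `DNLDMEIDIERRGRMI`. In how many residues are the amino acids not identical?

3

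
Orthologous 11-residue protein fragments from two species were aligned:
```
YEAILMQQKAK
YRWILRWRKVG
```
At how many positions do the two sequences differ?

7

The sequences differ at positions 2, 3, 6, 7, 8, 10, 11 (1-based) — 7 in total.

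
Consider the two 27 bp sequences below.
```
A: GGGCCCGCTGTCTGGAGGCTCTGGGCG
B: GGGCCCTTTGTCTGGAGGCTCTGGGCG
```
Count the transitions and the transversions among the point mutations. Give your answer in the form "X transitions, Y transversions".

Transitions (purine↔purine or pyrimidine↔pyrimidine): 8 C→T.
Transversions (purine↔pyrimidine): 7 G→T.

1 transition, 1 transversion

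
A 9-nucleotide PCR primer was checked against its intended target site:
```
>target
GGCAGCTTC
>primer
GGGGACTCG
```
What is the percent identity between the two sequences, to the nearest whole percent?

44%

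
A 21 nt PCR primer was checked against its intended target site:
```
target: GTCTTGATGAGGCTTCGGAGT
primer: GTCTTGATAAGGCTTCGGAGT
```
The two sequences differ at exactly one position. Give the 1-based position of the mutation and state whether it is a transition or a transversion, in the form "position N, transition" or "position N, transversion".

Position 9 changes G→A. G is a purine and A is a purine, so this is a transition.

position 9, transition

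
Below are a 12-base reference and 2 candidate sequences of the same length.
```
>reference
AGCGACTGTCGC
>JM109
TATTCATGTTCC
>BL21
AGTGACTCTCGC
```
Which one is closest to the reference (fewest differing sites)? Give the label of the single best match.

BL21

JM109 differs at 8 sites; BL21 differs at 2 sites. The closest is BL21.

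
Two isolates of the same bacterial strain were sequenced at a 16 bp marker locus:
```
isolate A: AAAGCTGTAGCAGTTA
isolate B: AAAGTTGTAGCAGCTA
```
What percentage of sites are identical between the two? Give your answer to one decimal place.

87.5%

Mismatches at positions 5, 14 (1-based): 2 of 16.
Identical positions: 14/16 = 87.5% → 87.5%.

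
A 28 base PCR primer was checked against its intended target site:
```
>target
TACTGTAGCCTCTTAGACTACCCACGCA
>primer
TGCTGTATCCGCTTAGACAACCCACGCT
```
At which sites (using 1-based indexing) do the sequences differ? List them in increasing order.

2, 8, 11, 19, 28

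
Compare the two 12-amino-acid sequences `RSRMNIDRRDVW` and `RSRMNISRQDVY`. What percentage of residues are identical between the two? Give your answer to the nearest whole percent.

75%

Mismatches at positions 7, 9, 12 (1-based): 3 of 12.
Identical positions: 9/12 = 75% → 75%.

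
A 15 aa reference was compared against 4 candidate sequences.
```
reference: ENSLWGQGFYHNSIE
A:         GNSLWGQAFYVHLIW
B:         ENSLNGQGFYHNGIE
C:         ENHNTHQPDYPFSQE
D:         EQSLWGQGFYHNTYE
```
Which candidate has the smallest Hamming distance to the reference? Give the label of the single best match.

B

Hamming distances to reference — A: 6; B: 2; C: 9; D: 3.
Smallest is B with 2 mismatches.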